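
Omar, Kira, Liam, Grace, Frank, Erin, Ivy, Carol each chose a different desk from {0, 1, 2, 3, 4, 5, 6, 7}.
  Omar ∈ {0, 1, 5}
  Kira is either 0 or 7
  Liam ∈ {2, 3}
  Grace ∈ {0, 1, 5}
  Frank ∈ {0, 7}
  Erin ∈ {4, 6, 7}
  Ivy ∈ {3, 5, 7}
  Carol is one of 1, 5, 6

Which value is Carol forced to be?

6

The 8 variables together cover exactly {0, 1, 2, 3, 4, 5, 6, 7} — 8 values for 8 variables — and 2 appears only in Liam's list, so Liam = 2.
The 7 still-open variables together cover exactly {0, 1, 3, 4, 5, 6, 7} — 7 values for 7 variables — and 3 appears only in Ivy's list, so Ivy = 3.
The 6 still-open variables together cover exactly {0, 1, 4, 5, 6, 7} — 6 values for 6 variables — and 4 appears only in Erin's list, so Erin = 4.
Among the 5 still-open variables, 6 fits only Carol (and all 5 values in {0, 1, 5, 6, 7} must be used), so Carol = 6.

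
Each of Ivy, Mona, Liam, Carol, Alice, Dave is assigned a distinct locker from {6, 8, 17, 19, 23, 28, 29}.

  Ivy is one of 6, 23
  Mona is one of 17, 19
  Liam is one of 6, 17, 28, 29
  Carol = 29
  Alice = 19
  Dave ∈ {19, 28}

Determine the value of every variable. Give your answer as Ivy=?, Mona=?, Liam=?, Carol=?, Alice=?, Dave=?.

Ivy=23, Mona=17, Liam=6, Carol=29, Alice=19, Dave=28

Carol's domain is down to {29}, so Carol = 29. Strike 29 from Liam.
Alice's domain is down to {19}, so Alice = 19. Strike 19 from Mona, Dave.
That leaves Dave = 28. Strike 28 from Liam.
That leaves Mona = 17. So Liam can't be 17.
Liam's domain is down to {6}, so Liam = 6. Eliminate 6 elsewhere: Ivy.
That leaves Ivy = 23.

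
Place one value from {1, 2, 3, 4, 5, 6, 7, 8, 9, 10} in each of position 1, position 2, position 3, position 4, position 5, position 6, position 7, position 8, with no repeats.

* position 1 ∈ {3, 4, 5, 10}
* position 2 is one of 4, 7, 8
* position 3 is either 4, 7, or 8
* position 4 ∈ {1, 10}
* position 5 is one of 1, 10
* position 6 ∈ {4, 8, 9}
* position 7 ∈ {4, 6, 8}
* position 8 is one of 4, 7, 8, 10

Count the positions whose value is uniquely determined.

2

position 4 and position 5 between them cover only {1, 10} — a naked pair. Remove those values from position 1, position 8.
The 3 variables position 2, position 3, position 8 are confined to {4, 7, 8}, which locks those values in; drop them from position 1, position 6, position 7.
That leaves position 6 = 9.
position 7 has just one choice, so position 7 = 6.
Determined: position 6=9, position 7=6. The other positions each still have more than one consistent value. That makes 2.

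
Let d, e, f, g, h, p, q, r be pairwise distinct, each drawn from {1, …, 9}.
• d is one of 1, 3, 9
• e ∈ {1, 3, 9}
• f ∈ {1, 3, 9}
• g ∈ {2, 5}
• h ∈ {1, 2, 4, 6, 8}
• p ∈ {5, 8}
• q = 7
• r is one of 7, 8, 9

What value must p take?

q's domain is down to {7}, so q = 7. So r can't be 7.
The 3 variables d, e, f are confined to {1, 3, 9}, which locks those values in; drop them from h, r.
r's domain is down to {8}, so r = 8. Remove 8 from h, p.
So p = 5.

5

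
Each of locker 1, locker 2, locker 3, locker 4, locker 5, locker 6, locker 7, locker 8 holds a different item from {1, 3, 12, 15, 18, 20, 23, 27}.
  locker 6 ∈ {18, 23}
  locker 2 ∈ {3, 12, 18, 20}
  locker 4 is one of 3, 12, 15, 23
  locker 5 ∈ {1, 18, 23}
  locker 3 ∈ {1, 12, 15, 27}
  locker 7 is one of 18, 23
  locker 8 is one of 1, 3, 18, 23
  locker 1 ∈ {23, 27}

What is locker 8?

The 8 variables together cover exactly {1, 3, 12, 15, 18, 20, 23, 27} — 8 values for 8 variables — and 20 appears only in locker 2's list, so locker 2 = 20.
locker 6 and locker 7 share exactly the 2 values {18, 23}; by pigeonhole those values go to them, so strike 18, 23 from locker 1, locker 4, locker 5, locker 8.
That leaves locker 1 = 27. So locker 3 can't be 27.
locker 5 has just one choice, so locker 5 = 1. So locker 3, locker 8 can't be 1.
So locker 8 = 3.

3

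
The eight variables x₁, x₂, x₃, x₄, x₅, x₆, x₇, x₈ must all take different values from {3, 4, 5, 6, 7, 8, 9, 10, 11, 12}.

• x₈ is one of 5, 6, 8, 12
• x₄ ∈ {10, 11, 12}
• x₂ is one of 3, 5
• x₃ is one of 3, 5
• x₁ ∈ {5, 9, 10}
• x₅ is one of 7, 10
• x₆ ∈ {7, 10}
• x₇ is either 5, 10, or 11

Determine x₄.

x₂ and x₃ share exactly the 2 values {3, 5}; by pigeonhole those values go to them, so strike 3, 5 from x₁, x₇, x₈.
x₅ and x₆ between them cover only {7, 10} — a naked pair. Remove those values from x₁, x₄, x₇.
That leaves x₁ = 9.
x₇'s domain is down to {11}, so x₇ = 11. Strike 11 from x₄.
So x₄ = 12.

12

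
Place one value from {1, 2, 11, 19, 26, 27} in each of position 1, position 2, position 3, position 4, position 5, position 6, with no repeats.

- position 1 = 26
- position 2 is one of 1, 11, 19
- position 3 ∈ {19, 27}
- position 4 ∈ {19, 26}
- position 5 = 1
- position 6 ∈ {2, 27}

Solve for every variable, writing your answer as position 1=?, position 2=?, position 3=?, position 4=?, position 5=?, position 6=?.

position 1's domain is down to {26}, so position 1 = 26. Remove 26 from position 4.
position 4's domain is down to {19}, so position 4 = 19. Strike 19 from position 2, position 3.
position 5 must be 1 (only option left). Remove 1 from position 2.
That leaves position 2 = 11.
position 3's domain is down to {27}, so position 3 = 27. So position 6 can't be 27.
That leaves position 6 = 2.

position 1=26, position 2=11, position 3=27, position 4=19, position 5=1, position 6=2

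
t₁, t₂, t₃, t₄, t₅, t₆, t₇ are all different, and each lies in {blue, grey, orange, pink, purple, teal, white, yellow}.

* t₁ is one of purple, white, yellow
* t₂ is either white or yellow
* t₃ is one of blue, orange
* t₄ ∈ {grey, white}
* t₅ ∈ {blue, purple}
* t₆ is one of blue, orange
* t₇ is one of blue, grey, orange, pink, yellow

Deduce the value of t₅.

purple

Among the 7 variables, pink fits only t₇ (and all 7 values in {blue, grey, orange, pink, purple, white, yellow} must be used), so t₇ = pink.
The 6 still-open variables draw from only 6 values {blue, grey, orange, purple, white, yellow}, so each is used; only t₄ can be grey, hence t₄ = grey.
t₃ and t₆ share exactly the 2 values {blue, orange}; by pigeonhole those values go to them, so strike blue, orange from t₅.
So t₅ = purple.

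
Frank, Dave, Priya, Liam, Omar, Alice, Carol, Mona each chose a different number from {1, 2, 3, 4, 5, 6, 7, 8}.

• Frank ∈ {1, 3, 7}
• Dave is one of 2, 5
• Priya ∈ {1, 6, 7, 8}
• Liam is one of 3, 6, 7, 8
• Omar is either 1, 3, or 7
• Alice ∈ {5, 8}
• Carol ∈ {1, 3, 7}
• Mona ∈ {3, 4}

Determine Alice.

The 8 variables together cover exactly {1, 2, 3, 4, 5, 6, 7, 8} — 8 values for 8 variables — and 2 appears only in Dave's list, so Dave = 2.
The 7 still-open variables together cover exactly {1, 3, 4, 5, 6, 7, 8} — 7 values for 7 variables — and 4 appears only in Mona's list, so Mona = 4.
The 6 still-open variables together cover exactly {1, 3, 5, 6, 7, 8} — 6 values for 6 variables — and 5 appears only in Alice's list, so Alice = 5.

5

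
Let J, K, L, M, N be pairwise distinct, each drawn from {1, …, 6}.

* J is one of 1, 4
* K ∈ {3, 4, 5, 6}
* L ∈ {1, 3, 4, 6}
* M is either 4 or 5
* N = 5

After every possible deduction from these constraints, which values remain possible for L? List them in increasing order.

N's domain is down to {5}, so N = 5. Remove 5 from K, M.
M must be 4 (only option left). Eliminate 4 elsewhere: J, K, L.
J's domain is down to {1}, so J = 1. Strike 1 from L.
No further eliminations apply; L can still be any of 3, 6.

3, 6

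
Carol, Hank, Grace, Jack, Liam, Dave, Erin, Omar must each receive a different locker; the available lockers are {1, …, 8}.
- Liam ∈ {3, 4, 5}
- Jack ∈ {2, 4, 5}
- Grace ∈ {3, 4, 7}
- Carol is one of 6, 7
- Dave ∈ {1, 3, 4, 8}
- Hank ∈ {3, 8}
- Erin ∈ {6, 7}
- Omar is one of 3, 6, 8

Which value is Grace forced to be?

4

Among the 8 variables, 1 fits only Dave (and all 8 values in {1, 2, 3, 4, 5, 6, 7, 8} must be used), so Dave = 1.
Among the 7 still-open variables, 2 fits only Jack (and all 7 values in {2, 3, 4, 5, 6, 7, 8} must be used), so Jack = 2.
The 6 still-open variables draw from only 6 values {3, 4, 5, 6, 7, 8}, so each is used; only Liam can be 5, hence Liam = 5.
The 5 still-open variables together cover exactly {3, 4, 6, 7, 8} — 5 values for 5 variables — and 4 appears only in Grace's list, so Grace = 4.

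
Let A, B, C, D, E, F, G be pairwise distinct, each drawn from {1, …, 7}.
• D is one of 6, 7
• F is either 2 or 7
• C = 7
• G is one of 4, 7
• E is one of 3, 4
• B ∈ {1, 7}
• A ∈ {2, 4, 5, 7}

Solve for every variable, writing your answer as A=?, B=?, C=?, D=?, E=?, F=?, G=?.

A=5, B=1, C=7, D=6, E=3, F=2, G=4

C must be 7 (only option left). Remove 7 from A, B, D, F, G.
D's domain is down to {6}, so D = 6.
F has just one choice, so F = 2. Strike 2 from A.
G must be 4 (only option left). So A, E can't be 4.
A's domain is down to {5}, so A = 5.
B's domain is down to {1}, so B = 1.
E has just one choice, so E = 3.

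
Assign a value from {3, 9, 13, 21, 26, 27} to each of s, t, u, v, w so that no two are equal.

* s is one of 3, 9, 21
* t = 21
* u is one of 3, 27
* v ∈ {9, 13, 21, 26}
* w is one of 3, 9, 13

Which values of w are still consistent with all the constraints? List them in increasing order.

3, 9, 13

t's domain is down to {21}, so t = 21. So s, v can't be 21.
No further eliminations apply; w can still be any of 3, 9, 13.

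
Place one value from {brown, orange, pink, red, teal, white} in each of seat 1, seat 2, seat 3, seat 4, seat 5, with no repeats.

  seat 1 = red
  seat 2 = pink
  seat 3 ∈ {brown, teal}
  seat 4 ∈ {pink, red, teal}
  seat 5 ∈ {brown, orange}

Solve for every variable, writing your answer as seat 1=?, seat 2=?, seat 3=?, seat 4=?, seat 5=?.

seat 1's domain is down to {red}, so seat 1 = red. Remove red from seat 4.
seat 2's domain is down to {pink}, so seat 2 = pink. Strike pink from seat 4.
seat 4's domain is down to {teal}, so seat 4 = teal. Eliminate teal elsewhere: seat 3.
That leaves seat 3 = brown. Eliminate brown elsewhere: seat 5.
That leaves seat 5 = orange.

seat 1=red, seat 2=pink, seat 3=brown, seat 4=teal, seat 5=orange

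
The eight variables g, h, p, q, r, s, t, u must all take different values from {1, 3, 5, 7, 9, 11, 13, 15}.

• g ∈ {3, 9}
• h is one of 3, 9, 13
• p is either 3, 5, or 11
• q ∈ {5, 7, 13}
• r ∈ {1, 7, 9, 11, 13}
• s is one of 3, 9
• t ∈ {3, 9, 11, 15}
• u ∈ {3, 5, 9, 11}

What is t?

15

The 8 variables together cover exactly {1, 3, 5, 7, 9, 11, 13, 15} — 8 values for 8 variables — and 1 appears only in r's list, so r = 1.
The 7 still-open variables draw from only 7 values {3, 5, 7, 9, 11, 13, 15}, so each is used; only q can be 7, hence q = 7.
Among the 6 still-open variables, 13 fits only h (and all 6 values in {3, 5, 9, 11, 13, 15} must be used), so h = 13.
The 5 still-open variables draw from only 5 values {3, 5, 9, 11, 15}, so each is used; only t can be 15, hence t = 15.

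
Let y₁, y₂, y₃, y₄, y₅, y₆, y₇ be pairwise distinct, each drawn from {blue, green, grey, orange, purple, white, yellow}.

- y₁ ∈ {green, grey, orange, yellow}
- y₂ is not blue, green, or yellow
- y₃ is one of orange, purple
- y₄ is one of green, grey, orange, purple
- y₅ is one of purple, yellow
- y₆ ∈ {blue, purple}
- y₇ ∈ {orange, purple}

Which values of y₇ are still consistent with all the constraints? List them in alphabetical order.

orange, purple

The 7 variables draw from only 7 values {blue, green, grey, orange, purple, white, yellow}, so each is used; only y₆ can be blue, hence y₆ = blue.
Among the 6 still-open variables, white fits only y₂ (and all 6 values in {green, grey, orange, purple, white, yellow} must be used), so y₂ = white.
The 2 variables y₃ and y₇ are confined to {orange, purple}, which locks those values in; drop them from y₁, y₄, y₅.
y₅'s domain is down to {yellow}, so y₅ = yellow. So y₁ can't be yellow.
No further eliminations apply; y₇ can still be any of orange, purple.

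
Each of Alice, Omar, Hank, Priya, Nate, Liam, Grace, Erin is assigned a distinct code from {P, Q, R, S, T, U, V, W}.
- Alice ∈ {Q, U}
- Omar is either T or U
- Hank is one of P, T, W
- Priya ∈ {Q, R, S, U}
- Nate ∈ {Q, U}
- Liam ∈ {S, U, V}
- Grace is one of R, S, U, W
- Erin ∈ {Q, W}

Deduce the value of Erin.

W

Among the 8 variables, P fits only Hank (and all 8 values in {P, Q, R, S, T, U, V, W} must be used), so Hank = P.
Among the 7 still-open variables, T fits only Omar (and all 7 values in {Q, R, S, T, U, V, W} must be used), so Omar = T.
The 6 still-open variables draw from only 6 values {Q, R, S, U, V, W}, so each is used; only Liam can be V, hence Liam = V.
The 2 variables Alice and Nate are confined to {Q, U}, which locks those values in; drop them from Priya, Grace, Erin.
So Erin = W.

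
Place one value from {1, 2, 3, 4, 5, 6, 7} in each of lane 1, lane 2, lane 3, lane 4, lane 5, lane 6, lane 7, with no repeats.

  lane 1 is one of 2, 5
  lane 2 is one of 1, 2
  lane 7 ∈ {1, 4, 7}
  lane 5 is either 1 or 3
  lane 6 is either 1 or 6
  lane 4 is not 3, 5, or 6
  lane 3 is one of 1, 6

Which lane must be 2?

Among the 7 variables, 3 fits only lane 5 (and all 7 values in {1, 2, 3, 4, 5, 6, 7} must be used), so lane 5 = 3.
The 6 still-open variables together cover exactly {1, 2, 4, 5, 6, 7} — 6 values for 6 variables — and 5 appears only in lane 1's list, so lane 1 = 5.
lane 3 and lane 6 share exactly the 2 values {1, 6}; by pigeonhole those values go to them, so strike 1, 6 from lane 2, lane 4, lane 7.

lane 2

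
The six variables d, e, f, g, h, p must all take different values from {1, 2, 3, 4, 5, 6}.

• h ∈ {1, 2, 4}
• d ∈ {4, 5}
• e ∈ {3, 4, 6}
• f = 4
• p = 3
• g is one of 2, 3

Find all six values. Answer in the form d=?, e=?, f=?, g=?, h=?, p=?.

f's domain is down to {4}, so f = 4. Eliminate 4 elsewhere: d, e, h.
p's domain is down to {3}, so p = 3. Eliminate 3 elsewhere: e, g.
d has just one choice, so d = 5.
e's domain is down to {6}, so e = 6.
g has just one choice, so g = 2. Remove 2 from h.
h must be 1 (only option left).

d=5, e=6, f=4, g=2, h=1, p=3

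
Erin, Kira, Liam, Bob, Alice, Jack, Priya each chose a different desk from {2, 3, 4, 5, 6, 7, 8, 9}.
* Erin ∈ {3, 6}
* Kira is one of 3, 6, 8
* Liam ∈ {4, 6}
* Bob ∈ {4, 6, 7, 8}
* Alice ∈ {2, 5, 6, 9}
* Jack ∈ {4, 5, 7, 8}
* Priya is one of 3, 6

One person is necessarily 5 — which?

Erin and Priya between them cover only {3, 6} — a naked pair. Remove those values from Kira, Liam, Bob, Alice.
Kira has just one choice, so Kira = 8. Remove 8 from Bob, Jack.
Liam must be 4 (only option left). Strike 4 from Bob, Jack.
Bob has just one choice, so Bob = 7. So Jack can't be 7.
So 5 goes to Jack.

Jack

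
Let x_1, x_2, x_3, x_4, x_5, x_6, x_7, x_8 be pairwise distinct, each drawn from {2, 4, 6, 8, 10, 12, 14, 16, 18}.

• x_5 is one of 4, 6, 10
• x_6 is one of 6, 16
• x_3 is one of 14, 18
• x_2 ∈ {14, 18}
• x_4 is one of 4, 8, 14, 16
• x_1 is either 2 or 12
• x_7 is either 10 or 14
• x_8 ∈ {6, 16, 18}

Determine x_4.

The 2 variables x_2 and x_3 are confined to {14, 18}, which locks those values in; drop them from x_4, x_7, x_8.
x_7 must be 10 (only option left). Remove 10 from x_5.
x_6 and x_8 share exactly the 2 values {6, 16}; by pigeonhole those values go to them, so strike 6, 16 from x_4, x_5.
x_5 must be 4 (only option left). Remove 4 from x_4.
So x_4 = 8.

8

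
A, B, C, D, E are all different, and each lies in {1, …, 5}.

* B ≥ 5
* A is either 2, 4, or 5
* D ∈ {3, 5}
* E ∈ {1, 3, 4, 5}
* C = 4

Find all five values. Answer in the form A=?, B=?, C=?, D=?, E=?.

B must be 5 (only option left). Eliminate 5 elsewhere: A, D, E.
C's domain is down to {4}, so C = 4. So A, E can't be 4.
D's domain is down to {3}, so D = 3. So E can't be 3.
E has just one choice, so E = 1.
A's domain is down to {2}, so A = 2.

A=2, B=5, C=4, D=3, E=1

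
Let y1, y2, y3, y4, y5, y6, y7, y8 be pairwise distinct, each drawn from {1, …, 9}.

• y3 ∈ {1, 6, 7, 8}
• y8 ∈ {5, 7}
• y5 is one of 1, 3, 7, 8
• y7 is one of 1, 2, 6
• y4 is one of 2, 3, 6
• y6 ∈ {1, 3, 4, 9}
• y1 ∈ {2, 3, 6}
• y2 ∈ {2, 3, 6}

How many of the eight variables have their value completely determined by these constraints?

2

y1, y2, y4 share exactly the 3 values {2, 3, 6}; by pigeonhole those values go to them, so strike 2, 3, 6 from y3, y5, y6, y7.
y7's domain is down to {1}, so y7 = 1. Remove 1 from y3, y5, y6.
y3 and y5 share exactly the 2 values {7, 8}; by pigeonhole those values go to them, so strike 7, 8 from y8.
That leaves y8 = 5.
Determined: y7=1, y8=5. The other variables each still have more than one consistent value. That makes 2.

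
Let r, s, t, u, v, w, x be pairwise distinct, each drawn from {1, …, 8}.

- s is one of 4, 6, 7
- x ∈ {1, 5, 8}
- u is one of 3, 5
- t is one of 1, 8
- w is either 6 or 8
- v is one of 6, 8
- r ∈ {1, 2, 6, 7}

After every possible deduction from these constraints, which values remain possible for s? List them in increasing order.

4, 7

The 2 variables v and w are confined to {6, 8}, which locks those values in; drop them from r, s, t, x.
t must be 1 (only option left). Eliminate 1 elsewhere: r, x.
x has just one choice, so x = 5. Remove 5 from u.
That leaves u = 3.
No further eliminations apply; s can still be any of 4, 7.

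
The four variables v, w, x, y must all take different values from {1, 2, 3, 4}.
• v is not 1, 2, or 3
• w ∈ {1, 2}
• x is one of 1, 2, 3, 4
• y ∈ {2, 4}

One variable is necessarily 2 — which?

v's domain is down to {4}, so v = 4. So x, y can't be 4.
So 2 goes to y.

y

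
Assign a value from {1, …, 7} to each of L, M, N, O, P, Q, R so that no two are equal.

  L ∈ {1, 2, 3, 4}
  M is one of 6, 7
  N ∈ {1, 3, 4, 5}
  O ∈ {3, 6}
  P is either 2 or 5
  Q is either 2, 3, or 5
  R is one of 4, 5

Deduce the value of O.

6

The 7 variables draw from only 7 values {1, 2, 3, 4, 5, 6, 7}, so each is used; only M can be 7, hence M = 7.
Among the 6 still-open variables, 6 fits only O (and all 6 values in {1, 2, 3, 4, 5, 6} must be used), so O = 6.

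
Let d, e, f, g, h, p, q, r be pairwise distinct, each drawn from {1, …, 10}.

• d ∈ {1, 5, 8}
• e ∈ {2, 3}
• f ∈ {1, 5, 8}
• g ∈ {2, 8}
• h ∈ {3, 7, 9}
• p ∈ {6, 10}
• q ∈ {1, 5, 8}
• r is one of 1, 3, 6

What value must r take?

d, f, q between them cover only {1, 5, 8} — a naked triple. Remove those values from g, r.
g has just one choice, so g = 2. Strike 2 from e.
e's domain is down to {3}, so e = 3. So h, r can't be 3.
So r = 6.

6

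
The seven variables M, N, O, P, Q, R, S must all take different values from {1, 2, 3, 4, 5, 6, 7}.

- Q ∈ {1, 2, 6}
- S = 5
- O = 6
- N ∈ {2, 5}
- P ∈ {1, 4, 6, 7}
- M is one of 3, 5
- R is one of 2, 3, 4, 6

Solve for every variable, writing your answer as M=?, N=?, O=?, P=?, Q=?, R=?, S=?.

O must be 6 (only option left). Strike 6 from P, Q, R.
S must be 5 (only option left). Remove 5 from M, N.
M's domain is down to {3}, so M = 3. Remove 3 from R.
N's domain is down to {2}, so N = 2. Strike 2 from Q, R.
Q has just one choice, so Q = 1. So P can't be 1.
That leaves R = 4. Eliminate 4 elsewhere: P.
P must be 7 (only option left).

M=3, N=2, O=6, P=7, Q=1, R=4, S=5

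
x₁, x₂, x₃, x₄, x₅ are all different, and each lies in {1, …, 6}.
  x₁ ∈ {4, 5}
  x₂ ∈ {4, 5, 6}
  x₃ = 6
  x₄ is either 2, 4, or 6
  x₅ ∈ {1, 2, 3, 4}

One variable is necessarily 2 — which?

x₃ must be 6 (only option left). Strike 6 from x₂, x₄.
x₁ and x₂ between them cover only {4, 5} — a naked pair. Remove those values from x₄, x₅.
So 2 goes to x₄.

x₄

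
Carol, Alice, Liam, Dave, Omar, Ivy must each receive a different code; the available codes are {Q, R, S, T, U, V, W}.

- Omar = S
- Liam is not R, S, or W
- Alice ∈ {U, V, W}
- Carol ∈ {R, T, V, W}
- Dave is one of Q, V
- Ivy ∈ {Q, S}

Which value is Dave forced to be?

V

Omar has just one choice, so Omar = S. Strike S from Ivy.
Ivy must be Q (only option left). Strike Q from Liam, Dave.
So Dave = V.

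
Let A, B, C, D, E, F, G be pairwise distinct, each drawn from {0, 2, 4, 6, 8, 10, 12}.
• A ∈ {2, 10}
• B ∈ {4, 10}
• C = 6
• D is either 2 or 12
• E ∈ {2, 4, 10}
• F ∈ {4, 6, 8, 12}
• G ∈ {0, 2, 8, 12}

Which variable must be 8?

C's domain is down to {6}, so C = 6. So F can't be 6.
The 6 still-open variables draw from only 6 values {0, 2, 4, 8, 10, 12}, so each is used; only G can be 0, hence G = 0.
Among the 5 still-open variables, 8 fits only F (and all 5 values in {2, 4, 8, 10, 12} must be used), so F = 8.

F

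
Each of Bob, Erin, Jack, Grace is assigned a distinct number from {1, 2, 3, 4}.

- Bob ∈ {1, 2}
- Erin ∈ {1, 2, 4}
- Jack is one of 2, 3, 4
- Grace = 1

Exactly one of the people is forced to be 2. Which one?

Bob

Grace's domain is down to {1}, so Grace = 1. Remove 1 from Bob, Erin.
So 2 goes to Bob.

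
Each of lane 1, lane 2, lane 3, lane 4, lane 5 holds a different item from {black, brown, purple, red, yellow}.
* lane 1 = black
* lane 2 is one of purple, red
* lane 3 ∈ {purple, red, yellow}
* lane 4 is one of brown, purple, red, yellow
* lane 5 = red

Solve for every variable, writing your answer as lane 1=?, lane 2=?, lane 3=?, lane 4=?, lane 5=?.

lane 1=black, lane 2=purple, lane 3=yellow, lane 4=brown, lane 5=red

lane 1 must be black (only option left).
lane 5 has just one choice, so lane 5 = red. Remove red from lane 2, lane 3, lane 4.
lane 2's domain is down to {purple}, so lane 2 = purple. Remove purple from lane 3, lane 4.
lane 3's domain is down to {yellow}, so lane 3 = yellow. Remove yellow from lane 4.
lane 4's domain is down to {brown}, so lane 4 = brown.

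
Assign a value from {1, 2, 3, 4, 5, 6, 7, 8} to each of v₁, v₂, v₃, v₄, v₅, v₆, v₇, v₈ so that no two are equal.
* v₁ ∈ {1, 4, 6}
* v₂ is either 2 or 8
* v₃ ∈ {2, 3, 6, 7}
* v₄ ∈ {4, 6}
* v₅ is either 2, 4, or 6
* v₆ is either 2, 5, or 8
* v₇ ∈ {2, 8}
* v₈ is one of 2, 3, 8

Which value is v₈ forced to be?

3

The 8 variables draw from only 8 values {1, 2, 3, 4, 5, 6, 7, 8}, so each is used; only v₁ can be 1, hence v₁ = 1.
The 7 still-open variables together cover exactly {2, 3, 4, 5, 6, 7, 8} — 7 values for 7 variables — and 5 appears only in v₆'s list, so v₆ = 5.
The 6 still-open variables together cover exactly {2, 3, 4, 6, 7, 8} — 6 values for 6 variables — and 7 appears only in v₃'s list, so v₃ = 7.
Among the 5 still-open variables, 3 fits only v₈ (and all 5 values in {2, 3, 4, 6, 8} must be used), so v₈ = 3.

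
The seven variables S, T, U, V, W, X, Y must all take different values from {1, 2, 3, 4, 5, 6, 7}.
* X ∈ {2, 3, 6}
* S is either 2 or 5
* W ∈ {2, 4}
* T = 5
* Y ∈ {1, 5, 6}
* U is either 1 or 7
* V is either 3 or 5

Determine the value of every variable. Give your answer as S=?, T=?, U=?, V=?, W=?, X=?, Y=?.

S=2, T=5, U=7, V=3, W=4, X=6, Y=1

T must be 5 (only option left). Eliminate 5 elsewhere: S, V, Y.
V has just one choice, so V = 3. So X can't be 3.
S's domain is down to {2}, so S = 2. So W, X can't be 2.
That leaves W = 4.
X must be 6 (only option left). So Y can't be 6.
Y has just one choice, so Y = 1. Strike 1 from U.
That leaves U = 7.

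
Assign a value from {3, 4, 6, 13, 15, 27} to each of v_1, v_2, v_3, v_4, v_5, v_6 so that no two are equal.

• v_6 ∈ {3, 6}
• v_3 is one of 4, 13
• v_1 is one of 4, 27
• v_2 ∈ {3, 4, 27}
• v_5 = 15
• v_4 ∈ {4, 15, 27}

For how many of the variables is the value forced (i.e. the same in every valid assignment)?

v_5's domain is down to {15}, so v_5 = 15. Strike 15 from v_4.
The 5 still-open variables draw from only 5 values {3, 4, 6, 13, 27}, so each is used; only v_6 can be 6, hence v_6 = 6.
The 4 still-open variables together cover exactly {3, 4, 13, 27} — 4 values for 4 variables — and 3 appears only in v_2's list, so v_2 = 3.
Among the 3 still-open variables, 13 fits only v_3 (and all 3 values in {4, 13, 27} must be used), so v_3 = 13.
Determined: v_2=3, v_3=13, v_5=15, v_6=6. The other variables each still have more than one consistent value. That makes 4.

4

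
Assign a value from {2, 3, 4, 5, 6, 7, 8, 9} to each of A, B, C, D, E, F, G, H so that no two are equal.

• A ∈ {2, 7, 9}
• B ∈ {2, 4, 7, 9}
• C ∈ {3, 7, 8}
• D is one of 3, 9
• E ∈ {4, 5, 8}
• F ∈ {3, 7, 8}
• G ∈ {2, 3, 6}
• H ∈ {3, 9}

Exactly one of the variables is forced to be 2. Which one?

A

The 8 variables draw from only 8 values {2, 3, 4, 5, 6, 7, 8, 9}, so each is used; only E can be 5, hence E = 5.
Among the 7 still-open variables, 4 fits only B (and all 7 values in {2, 3, 4, 6, 7, 8, 9} must be used), so B = 4.
Among the 6 still-open variables, 6 fits only G (and all 6 values in {2, 3, 6, 7, 8, 9} must be used), so G = 6.
Among the 5 still-open variables, 2 fits only A (and all 5 values in {2, 3, 7, 8, 9} must be used), so A = 2.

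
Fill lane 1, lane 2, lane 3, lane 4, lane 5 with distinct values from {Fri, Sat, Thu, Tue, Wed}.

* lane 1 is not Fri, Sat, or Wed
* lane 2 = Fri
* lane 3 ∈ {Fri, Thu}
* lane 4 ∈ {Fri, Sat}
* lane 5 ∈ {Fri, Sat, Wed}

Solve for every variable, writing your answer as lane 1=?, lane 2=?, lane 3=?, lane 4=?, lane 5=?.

lane 1=Tue, lane 2=Fri, lane 3=Thu, lane 4=Sat, lane 5=Wed

lane 2 has just one choice, so lane 2 = Fri. Remove Fri from lane 3, lane 4, lane 5.
lane 3's domain is down to {Thu}, so lane 3 = Thu. So lane 1 can't be Thu.
That leaves lane 4 = Sat. Strike Sat from lane 5.
That leaves lane 5 = Wed.
lane 1's domain is down to {Tue}, so lane 1 = Tue.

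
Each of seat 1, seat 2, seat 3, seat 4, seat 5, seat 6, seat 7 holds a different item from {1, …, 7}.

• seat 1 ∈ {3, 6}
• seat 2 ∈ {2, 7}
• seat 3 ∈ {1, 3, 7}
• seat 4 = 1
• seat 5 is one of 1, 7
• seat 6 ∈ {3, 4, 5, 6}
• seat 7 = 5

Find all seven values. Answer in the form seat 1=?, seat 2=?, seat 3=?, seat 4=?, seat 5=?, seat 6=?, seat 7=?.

seat 1=6, seat 2=2, seat 3=3, seat 4=1, seat 5=7, seat 6=4, seat 7=5

seat 4 must be 1 (only option left). Remove 1 from seat 3, seat 5.
seat 5 must be 7 (only option left). Remove 7 from seat 2, seat 3.
That leaves seat 7 = 5. So seat 6 can't be 5.
seat 2's domain is down to {2}, so seat 2 = 2.
seat 3 must be 3 (only option left). Eliminate 3 elsewhere: seat 1, seat 6.
seat 1's domain is down to {6}, so seat 1 = 6. Remove 6 from seat 6.
seat 6's domain is down to {4}, so seat 6 = 4.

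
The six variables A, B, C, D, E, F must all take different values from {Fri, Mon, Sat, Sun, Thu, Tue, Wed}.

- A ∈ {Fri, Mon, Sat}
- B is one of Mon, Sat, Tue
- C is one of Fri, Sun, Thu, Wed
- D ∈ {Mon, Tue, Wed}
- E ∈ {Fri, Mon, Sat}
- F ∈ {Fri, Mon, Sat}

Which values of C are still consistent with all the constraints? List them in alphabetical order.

Sun, Thu

A, E, F between them cover only {Fri, Mon, Sat} — a naked triple. Remove those values from B, C, D.
That leaves B = Tue. So D can't be Tue.
D's domain is down to {Wed}, so D = Wed. Remove Wed from C.
No further eliminations apply; C can still be any of Sun, Thu.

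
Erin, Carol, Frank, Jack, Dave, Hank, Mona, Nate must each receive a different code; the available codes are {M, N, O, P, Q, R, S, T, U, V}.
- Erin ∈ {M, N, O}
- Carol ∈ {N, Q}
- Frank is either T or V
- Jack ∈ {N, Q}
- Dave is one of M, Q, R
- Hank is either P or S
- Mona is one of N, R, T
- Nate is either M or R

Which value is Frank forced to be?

Carol and Jack between them cover only {N, Q} — a naked pair. Remove those values from Erin, Dave, Mona.
The 2 variables Dave and Nate are confined to {M, R}, which locks those values in; drop them from Erin, Mona.
Erin's domain is down to {O}, so Erin = O.
Mona has just one choice, so Mona = T. Eliminate T elsewhere: Frank.
So Frank = V.

V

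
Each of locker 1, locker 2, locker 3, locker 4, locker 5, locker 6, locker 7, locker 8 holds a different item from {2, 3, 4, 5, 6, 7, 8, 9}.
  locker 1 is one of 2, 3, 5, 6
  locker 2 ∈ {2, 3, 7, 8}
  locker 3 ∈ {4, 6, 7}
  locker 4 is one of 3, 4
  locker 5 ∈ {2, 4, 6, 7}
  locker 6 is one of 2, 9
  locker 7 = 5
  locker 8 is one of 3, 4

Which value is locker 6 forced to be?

9

locker 7 has just one choice, so locker 7 = 5. Strike 5 from locker 1.
The 7 still-open variables together cover exactly {2, 3, 4, 6, 7, 8, 9} — 7 values for 7 variables — and 8 appears only in locker 2's list, so locker 2 = 8.
The 6 still-open variables together cover exactly {2, 3, 4, 6, 7, 9} — 6 values for 6 variables — and 9 appears only in locker 6's list, so locker 6 = 9.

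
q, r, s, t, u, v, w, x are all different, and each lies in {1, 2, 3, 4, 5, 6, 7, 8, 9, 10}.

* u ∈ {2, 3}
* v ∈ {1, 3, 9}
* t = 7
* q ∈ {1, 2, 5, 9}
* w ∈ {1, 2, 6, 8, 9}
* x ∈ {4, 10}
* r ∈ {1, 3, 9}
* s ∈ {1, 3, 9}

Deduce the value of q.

5

t's domain is down to {7}, so t = 7.
r, s, v share exactly the 3 values {1, 3, 9}; by pigeonhole those values go to them, so strike 1, 3, 9 from q, u, w.
u must be 2 (only option left). Strike 2 from q, w.
So q = 5.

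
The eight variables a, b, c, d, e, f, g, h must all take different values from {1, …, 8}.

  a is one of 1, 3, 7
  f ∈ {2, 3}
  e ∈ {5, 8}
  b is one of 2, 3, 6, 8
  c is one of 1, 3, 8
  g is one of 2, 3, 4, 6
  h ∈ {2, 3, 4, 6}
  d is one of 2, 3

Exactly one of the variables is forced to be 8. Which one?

Among the 8 variables, 5 fits only e (and all 8 values in {1, 2, 3, 4, 5, 6, 7, 8} must be used), so e = 5.
The 7 still-open variables draw from only 7 values {1, 2, 3, 4, 6, 7, 8}, so each is used; only a can be 7, hence a = 7.
The 6 still-open variables draw from only 6 values {1, 2, 3, 4, 6, 8}, so each is used; only c can be 1, hence c = 1.
The 5 still-open variables together cover exactly {2, 3, 4, 6, 8} — 5 values for 5 variables — and 8 appears only in b's list, so b = 8.

b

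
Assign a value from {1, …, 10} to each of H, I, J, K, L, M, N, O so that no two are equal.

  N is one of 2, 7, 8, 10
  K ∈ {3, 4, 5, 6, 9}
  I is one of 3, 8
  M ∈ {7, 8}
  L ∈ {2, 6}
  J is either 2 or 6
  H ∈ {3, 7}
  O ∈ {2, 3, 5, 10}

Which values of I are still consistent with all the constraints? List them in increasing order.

3, 8

The 2 variables J and L are confined to {2, 6}, which locks those values in; drop them from K, N, O.
H, I, M share exactly the 3 values {3, 7, 8}; by pigeonhole those values go to them, so strike 3, 7, 8 from K, N, O.
N has just one choice, so N = 10. So O can't be 10.
O's domain is down to {5}, so O = 5. So K can't be 5.
No further eliminations apply; I can still be any of 3, 8.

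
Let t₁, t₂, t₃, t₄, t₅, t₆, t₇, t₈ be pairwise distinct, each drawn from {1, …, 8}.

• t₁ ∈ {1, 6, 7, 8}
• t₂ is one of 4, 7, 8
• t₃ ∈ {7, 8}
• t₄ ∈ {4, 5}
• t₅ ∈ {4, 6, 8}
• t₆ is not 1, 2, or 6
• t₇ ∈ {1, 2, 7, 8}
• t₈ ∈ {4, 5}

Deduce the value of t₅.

6

Among the 8 variables, 2 fits only t₇ (and all 8 values in {1, 2, 3, 4, 5, 6, 7, 8} must be used), so t₇ = 2.
The 7 still-open variables draw from only 7 values {1, 3, 4, 5, 6, 7, 8}, so each is used; only t₁ can be 1, hence t₁ = 1.
The 6 still-open variables together cover exactly {3, 4, 5, 6, 7, 8} — 6 values for 6 variables — and 3 appears only in t₆'s list, so t₆ = 3.
Among the 5 still-open variables, 6 fits only t₅ (and all 5 values in {4, 5, 6, 7, 8} must be used), so t₅ = 6.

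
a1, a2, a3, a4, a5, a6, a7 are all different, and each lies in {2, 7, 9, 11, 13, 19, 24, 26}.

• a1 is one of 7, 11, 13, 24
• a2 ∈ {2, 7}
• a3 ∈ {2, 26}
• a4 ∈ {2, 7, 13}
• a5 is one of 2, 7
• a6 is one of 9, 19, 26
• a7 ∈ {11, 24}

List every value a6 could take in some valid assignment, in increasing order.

a2 and a5 share exactly the 2 values {2, 7}; by pigeonhole those values go to them, so strike 2, 7 from a1, a3, a4.
a3's domain is down to {26}, so a3 = 26. Eliminate 26 elsewhere: a6.
a4 has just one choice, so a4 = 13. Eliminate 13 elsewhere: a1.
No further eliminations apply; a6 can still be any of 9, 19.

9, 19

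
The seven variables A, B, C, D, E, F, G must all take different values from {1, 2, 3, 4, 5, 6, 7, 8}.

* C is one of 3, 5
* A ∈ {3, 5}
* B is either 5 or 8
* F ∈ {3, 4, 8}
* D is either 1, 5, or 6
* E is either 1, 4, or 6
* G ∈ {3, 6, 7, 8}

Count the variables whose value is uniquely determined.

The 7 variables together cover exactly {1, 3, 4, 5, 6, 7, 8} — 7 values for 7 variables — and 7 appears only in G's list, so G = 7.
A and C share exactly the 2 values {3, 5}; by pigeonhole those values go to them, so strike 3, 5 from B, D, F.
B's domain is down to {8}, so B = 8. Strike 8 from F.
F's domain is down to {4}, so F = 4. Remove 4 from E.
Determined: B=8, F=4, G=7. The other variables each still have more than one consistent value. That makes 3.

3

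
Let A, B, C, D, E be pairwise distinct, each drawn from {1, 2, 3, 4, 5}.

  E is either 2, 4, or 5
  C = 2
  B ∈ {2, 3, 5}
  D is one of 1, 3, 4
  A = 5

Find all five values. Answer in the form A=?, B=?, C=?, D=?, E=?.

A=5, B=3, C=2, D=1, E=4

A's domain is down to {5}, so A = 5. Eliminate 5 elsewhere: B, E.
C's domain is down to {2}, so C = 2. Remove 2 from B, E.
That leaves E = 4. Remove 4 from D.
B has just one choice, so B = 3. So D can't be 3.
D's domain is down to {1}, so D = 1.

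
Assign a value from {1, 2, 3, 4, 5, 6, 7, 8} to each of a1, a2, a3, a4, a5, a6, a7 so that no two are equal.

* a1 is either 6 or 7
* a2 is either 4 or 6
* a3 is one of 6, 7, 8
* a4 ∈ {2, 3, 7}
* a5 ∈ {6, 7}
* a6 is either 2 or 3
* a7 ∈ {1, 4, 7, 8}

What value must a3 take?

8

The 7 variables together cover exactly {1, 2, 3, 4, 6, 7, 8} — 7 values for 7 variables — and 1 appears only in a7's list, so a7 = 1.
The 6 still-open variables together cover exactly {2, 3, 4, 6, 7, 8} — 6 values for 6 variables — and 4 appears only in a2's list, so a2 = 4.
Among the 5 still-open variables, 8 fits only a3 (and all 5 values in {2, 3, 6, 7, 8} must be used), so a3 = 8.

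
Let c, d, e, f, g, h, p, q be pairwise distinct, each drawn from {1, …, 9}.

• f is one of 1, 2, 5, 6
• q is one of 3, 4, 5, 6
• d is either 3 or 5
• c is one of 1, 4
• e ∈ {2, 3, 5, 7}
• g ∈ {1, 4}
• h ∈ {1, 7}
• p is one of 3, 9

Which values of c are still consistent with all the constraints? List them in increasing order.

1, 4

The 8 variables together cover exactly {1, 2, 3, 4, 5, 6, 7, 9} — 8 values for 8 variables — and 9 appears only in p's list, so p = 9.
c and g between them cover only {1, 4} — a naked pair. Remove those values from f, h, q.
h's domain is down to {7}, so h = 7. Strike 7 from e.
No further eliminations apply; c can still be any of 1, 4.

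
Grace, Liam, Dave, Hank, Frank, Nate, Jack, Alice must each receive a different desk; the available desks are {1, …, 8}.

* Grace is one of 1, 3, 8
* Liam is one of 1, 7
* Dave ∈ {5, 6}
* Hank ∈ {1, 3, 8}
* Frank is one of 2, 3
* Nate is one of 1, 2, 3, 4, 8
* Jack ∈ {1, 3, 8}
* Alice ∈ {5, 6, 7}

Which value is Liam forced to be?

7

The 8 variables draw from only 8 values {1, 2, 3, 4, 5, 6, 7, 8}, so each is used; only Nate can be 4, hence Nate = 4.
Among the 7 still-open variables, 2 fits only Frank (and all 7 values in {1, 2, 3, 5, 6, 7, 8} must be used), so Frank = 2.
The 3 variables Grace, Hank, Jack are confined to {1, 3, 8}, which locks those values in; drop them from Liam.
So Liam = 7.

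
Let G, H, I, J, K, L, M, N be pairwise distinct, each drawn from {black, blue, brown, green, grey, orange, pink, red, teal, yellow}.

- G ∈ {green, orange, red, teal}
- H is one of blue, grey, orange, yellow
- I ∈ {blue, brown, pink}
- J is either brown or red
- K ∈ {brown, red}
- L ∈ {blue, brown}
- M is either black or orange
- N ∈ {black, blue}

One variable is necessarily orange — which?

J and K share exactly the 2 values {brown, red}; by pigeonhole those values go to them, so strike brown, red from G, I, L.
L has just one choice, so L = blue. Eliminate blue elsewhere: H, I, N.
N must be black (only option left). So M can't be black.
So orange goes to M.

M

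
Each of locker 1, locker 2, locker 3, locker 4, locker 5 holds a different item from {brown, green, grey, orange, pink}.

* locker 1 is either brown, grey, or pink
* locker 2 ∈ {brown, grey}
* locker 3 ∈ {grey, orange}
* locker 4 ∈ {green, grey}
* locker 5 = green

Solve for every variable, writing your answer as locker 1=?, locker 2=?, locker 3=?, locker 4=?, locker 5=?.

locker 1=pink, locker 2=brown, locker 3=orange, locker 4=grey, locker 5=green

locker 5 has just one choice, so locker 5 = green. Eliminate green elsewhere: locker 4.
locker 4 must be grey (only option left). Eliminate grey elsewhere: locker 1, locker 2, locker 3.
locker 2 has just one choice, so locker 2 = brown. So locker 1 can't be brown.
locker 3 has just one choice, so locker 3 = orange.
locker 1 must be pink (only option left).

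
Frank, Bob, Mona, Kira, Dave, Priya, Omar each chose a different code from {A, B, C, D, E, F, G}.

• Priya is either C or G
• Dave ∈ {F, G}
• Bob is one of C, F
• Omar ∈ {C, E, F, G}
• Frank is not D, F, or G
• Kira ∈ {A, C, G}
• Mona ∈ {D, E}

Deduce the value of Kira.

A

Among the 7 variables, B fits only Frank (and all 7 values in {A, B, C, D, E, F, G} must be used), so Frank = B.
The 6 still-open variables draw from only 6 values {A, C, D, E, F, G}, so each is used; only Kira can be A, hence Kira = A.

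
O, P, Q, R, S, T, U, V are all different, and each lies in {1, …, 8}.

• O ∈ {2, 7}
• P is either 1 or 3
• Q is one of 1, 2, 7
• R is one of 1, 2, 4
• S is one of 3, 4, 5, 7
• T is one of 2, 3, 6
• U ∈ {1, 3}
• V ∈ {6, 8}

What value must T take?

6

The 8 variables together cover exactly {1, 2, 3, 4, 5, 6, 7, 8} — 8 values for 8 variables — and 5 appears only in S's list, so S = 5.
Among the 7 still-open variables, 4 fits only R (and all 7 values in {1, 2, 3, 4, 6, 7, 8} must be used), so R = 4.
The 6 still-open variables draw from only 6 values {1, 2, 3, 6, 7, 8}, so each is used; only V can be 8, hence V = 8.
Among the 5 still-open variables, 6 fits only T (and all 5 values in {1, 2, 3, 6, 7} must be used), so T = 6.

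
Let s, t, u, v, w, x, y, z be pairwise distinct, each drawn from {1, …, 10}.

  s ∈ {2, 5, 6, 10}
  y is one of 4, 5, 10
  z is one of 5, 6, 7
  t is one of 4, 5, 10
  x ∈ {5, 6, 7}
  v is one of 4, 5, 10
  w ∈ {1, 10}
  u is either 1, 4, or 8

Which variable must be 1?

The 8 variables draw from only 8 values {1, 2, 4, 5, 6, 7, 8, 10}, so each is used; only s can be 2, hence s = 2.
The 7 still-open variables together cover exactly {1, 4, 5, 6, 7, 8, 10} — 7 values for 7 variables — and 8 appears only in u's list, so u = 8.
The 6 still-open variables together cover exactly {1, 4, 5, 6, 7, 10} — 6 values for 6 variables — and 1 appears only in w's list, so w = 1.

w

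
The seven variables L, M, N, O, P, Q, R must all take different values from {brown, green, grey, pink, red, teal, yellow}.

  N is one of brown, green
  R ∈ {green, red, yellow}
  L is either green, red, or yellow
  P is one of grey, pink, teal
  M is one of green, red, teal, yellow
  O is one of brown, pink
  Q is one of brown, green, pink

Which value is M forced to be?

teal

Among the 7 variables, grey fits only P (and all 7 values in {brown, green, grey, pink, red, teal, yellow} must be used), so P = grey.
The 6 still-open variables together cover exactly {brown, green, pink, red, teal, yellow} — 6 values for 6 variables — and teal appears only in M's list, so M = teal.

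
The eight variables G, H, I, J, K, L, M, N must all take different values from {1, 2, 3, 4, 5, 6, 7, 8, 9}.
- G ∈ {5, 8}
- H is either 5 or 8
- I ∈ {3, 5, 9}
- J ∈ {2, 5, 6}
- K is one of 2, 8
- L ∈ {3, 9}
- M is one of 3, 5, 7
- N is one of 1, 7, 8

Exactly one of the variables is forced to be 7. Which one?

The 8 variables draw from only 8 values {1, 2, 3, 5, 6, 7, 8, 9}, so each is used; only N can be 1, hence N = 1.
The 7 still-open variables together cover exactly {2, 3, 5, 6, 7, 8, 9} — 7 values for 7 variables — and 6 appears only in J's list, so J = 6.
The 6 still-open variables together cover exactly {2, 3, 5, 7, 8, 9} — 6 values for 6 variables — and 2 appears only in K's list, so K = 2.
The 5 still-open variables draw from only 5 values {3, 5, 7, 8, 9}, so each is used; only M can be 7, hence M = 7.

M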